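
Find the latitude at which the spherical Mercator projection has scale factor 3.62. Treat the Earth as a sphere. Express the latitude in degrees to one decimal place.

Mercator scale is k = sec φ = 1/cos φ.
1/cos φ = 3.62  ⇒  cos φ = 0.2762  ⇒  φ = arccos(0.2762) ≈ 74.0°.

74.0°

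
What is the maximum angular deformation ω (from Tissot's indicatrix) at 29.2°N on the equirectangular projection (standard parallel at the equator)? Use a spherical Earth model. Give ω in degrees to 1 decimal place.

7.8°

In the plate carrée (x = Rλ, y = Rφ), meridians are true-scale (h = 1) and parallels are stretched by k = sec φ.
At 29.2°: h = 1.000, k = 1.146; principal scales a = 1.146, b = 1.000.
sin(ω/2) = (a − b)/(a + b) = 0.1456/2.146 = 0.06785, so ω = 2 arcsin(0.06785) ≈ 7.8°.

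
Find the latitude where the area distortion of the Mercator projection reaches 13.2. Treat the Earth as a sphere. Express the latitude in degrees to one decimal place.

Mercator areal scale is sec²φ.
sec²φ = 13.2  ⇒  cos²φ = 0.07576  ⇒  cos φ = 0.2752.
φ = arccos(0.2752) ≈ 74.0°.

74.0°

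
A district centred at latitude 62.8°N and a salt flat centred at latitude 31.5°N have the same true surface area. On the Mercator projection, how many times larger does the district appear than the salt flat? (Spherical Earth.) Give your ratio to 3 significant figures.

On Mercator, area is exaggerated by sec²φ = 1/cos²φ.
At 62.8°: sec²(62.8°) = 1/0.4571² = 4.786.
At 31.5°: sec²(31.5°) = 1/0.8526² = 1.376.
Ratio = 4.786/1.376 = cos²(31.5°)/cos²(62.8°) ≈ 3.48.

3.48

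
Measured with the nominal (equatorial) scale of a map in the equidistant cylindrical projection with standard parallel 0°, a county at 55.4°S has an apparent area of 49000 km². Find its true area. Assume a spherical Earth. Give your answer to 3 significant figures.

27800 km²

Plate carrée maps x = Rλ, y = Rφ. The meridian scale is h = 1 and the parallel scale is k = 1/cos φ = sec φ.
Areal scale = h·k = 1 × sec φ; at 55.4°, h = 1.000, k = 1.761, so h·k = 1.761.
True area = apparent / (areal scale) = 49000 / 1.761 ≈ 27800 km².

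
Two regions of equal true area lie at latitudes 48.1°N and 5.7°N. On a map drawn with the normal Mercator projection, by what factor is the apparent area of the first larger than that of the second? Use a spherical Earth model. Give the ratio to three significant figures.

Mercator is conformal with k = sec φ, so areal scale = k² = sec²φ.
At 48.1°: sec²(48.1°) = 1/0.6678² = 2.242.
At 5.7°: sec²(5.7°) = 1/0.9951² = 1.010.
Ratio = 2.242/1.010 = cos²(5.7°)/cos²(48.1°) ≈ 2.22.

2.22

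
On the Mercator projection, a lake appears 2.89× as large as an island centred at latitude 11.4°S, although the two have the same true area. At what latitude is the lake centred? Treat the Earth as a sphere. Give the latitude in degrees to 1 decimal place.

On Mercator, (apparent₁)/(apparent₂) = sec²φ₁ / sec²φ₂ when true areas are equal.
cos²φ₂ / cos²φ₁ = 2.89  ⇒  cos φ₁ = cos 11.4° / √2.89 = 0.9803/1.700 = 0.5766.
φ₁ = arccos(0.5766) ≈ 54.8°.

54.8°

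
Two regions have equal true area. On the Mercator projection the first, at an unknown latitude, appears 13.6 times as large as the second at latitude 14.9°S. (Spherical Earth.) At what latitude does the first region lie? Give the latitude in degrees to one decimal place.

On Mercator, (apparent₁)/(apparent₂) = sec²φ₁ / sec²φ₂ when true areas are equal.
cos²φ₂ / cos²φ₁ = 13.6  ⇒  cos φ₁ = cos 14.9° / √13.6 = 0.9664/3.688 = 0.2620.
φ₁ = arccos(0.2620) ≈ 74.8°.

74.8°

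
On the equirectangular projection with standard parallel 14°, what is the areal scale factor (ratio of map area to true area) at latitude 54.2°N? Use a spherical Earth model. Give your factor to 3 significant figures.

In the equirectangular projection with standard parallel φ₀ = 14° (x = Rλ cos φ₀, y = Rφ), meridians are true-scale (h = 1) and the parallel scale is k = cos φ₀ / cos φ.
Areal scale = h·k = 1 × cos φ₀ / cos φ; at 54.2°, h = 1.000, k = 1.659, so h·k = 1.659.

1.66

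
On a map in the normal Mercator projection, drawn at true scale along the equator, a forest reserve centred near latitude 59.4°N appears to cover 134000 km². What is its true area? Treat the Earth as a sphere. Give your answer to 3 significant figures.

The Mercator projection is conformal; its linear scale factor is the same in every direction and equals sec φ = 1/cos φ.
Areal scale = k² = sec²φ = 1/cos²(59.4°) = 1/0.5090² = 3.859.
True area = apparent / (areal scale) = 134000 / 3.859 ≈ 34700 km².

34700 km²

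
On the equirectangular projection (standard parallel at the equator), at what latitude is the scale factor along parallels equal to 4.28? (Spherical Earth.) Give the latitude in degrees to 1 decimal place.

76.5°

Plate carrée: h = 1, k = sec φ along parallels.
sec φ = 4.28  ⇒  cos φ = 0.2336  ⇒  φ ≈ 76.5°.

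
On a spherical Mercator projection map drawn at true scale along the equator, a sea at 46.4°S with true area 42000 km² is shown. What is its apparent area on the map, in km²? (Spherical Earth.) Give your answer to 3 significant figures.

Mercator is conformal, so the point scale is isotropic: h = k = sec φ = 1/cos φ.
Areal scale = k² = sec²φ = 1/cos²(46.4°) = 1/0.6896² = 2.103.
Apparent area = 42000 × 2.103 ≈ 88300 km².

88300 km²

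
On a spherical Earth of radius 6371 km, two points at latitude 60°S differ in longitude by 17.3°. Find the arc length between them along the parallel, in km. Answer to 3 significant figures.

962 km

Arc length along a parallel = R cos φ · Δλ (with Δλ in radians).
= 6371 × cos 60° × (17.3° × π/180) = 6371 × 0.5000 × 0.3019 ≈ 962 km.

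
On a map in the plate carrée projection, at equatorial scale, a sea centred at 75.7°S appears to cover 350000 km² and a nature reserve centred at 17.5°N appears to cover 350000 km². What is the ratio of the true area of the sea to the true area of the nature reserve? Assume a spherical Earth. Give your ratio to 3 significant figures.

On the plate carrée, areal scale = h·k = 1 × sec φ, so true area = apparent × cos φ.
True area of sea: 350000 × cos(75.7°) = 350000 × 0.2470 = 86450 km².
True area of nature reserve: 350000 × cos(17.5°) = 350000 × 0.9537 = 333800 km².
Ratio = 86450 / 333800 ≈ 0.259.

0.259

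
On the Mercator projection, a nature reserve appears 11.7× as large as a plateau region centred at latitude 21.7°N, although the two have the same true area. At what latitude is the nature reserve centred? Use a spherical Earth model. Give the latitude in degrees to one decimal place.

Mercator areal scale is sec²φ, so apparent-area ratio = sec²φ₁ / sec²φ₂ = cos²φ₂ / cos²φ₁.
cos²φ₂ / cos²φ₁ = 11.7  ⇒  cos φ₁ = cos 21.7° / √11.7 = 0.9291/3.421 = 0.2716.
φ₁ = arccos(0.2716) ≈ 74.2°.

74.2°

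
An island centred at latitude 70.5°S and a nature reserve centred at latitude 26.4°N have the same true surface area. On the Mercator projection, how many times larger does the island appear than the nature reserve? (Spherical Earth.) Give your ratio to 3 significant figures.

7.20

Mercator is conformal with k = sec φ, so areal scale = k² = sec²φ.
At 70.5°: sec²(70.5°) = 1/0.3338² = 8.974.
At 26.4°: sec²(26.4°) = 1/0.8957² = 1.246.
Ratio = 8.974/1.246 = cos²(26.4°)/cos²(70.5°) ≈ 7.20.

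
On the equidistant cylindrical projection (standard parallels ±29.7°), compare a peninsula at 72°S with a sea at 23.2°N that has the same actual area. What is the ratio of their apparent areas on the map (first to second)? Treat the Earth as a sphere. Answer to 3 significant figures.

2.97

In the equirectangular projection with standard parallel φ₀ = 29.7° (x = Rλ cos φ₀, y = Rφ), meridians are true-scale (h = 1) and the parallel scale is k = cos φ₀ / cos φ.
Areal scale at 72°: h·k = 1.000 × 2.811 = 2.811.
Areal scale at 23.2°: h·k = 1.000 × 0.9451 = 0.9451.
Ratio = 2.811/0.9451 ≈ 2.97.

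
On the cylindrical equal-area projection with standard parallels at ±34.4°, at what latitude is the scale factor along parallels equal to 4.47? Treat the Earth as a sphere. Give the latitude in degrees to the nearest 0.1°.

79.4°

Cylindrical equal-area (φ₀ = 34.4°): h = cos φ / cos 34.4° along meridians, k = cos 34.4° / cos φ along parallels; h·k = 1.
k = cos φ₀ / cos φ = 4.47  ⇒  cos φ = cos 34.4° / 4.47 = 0.1846.
φ = arccos(0.1846) ≈ 79.4°.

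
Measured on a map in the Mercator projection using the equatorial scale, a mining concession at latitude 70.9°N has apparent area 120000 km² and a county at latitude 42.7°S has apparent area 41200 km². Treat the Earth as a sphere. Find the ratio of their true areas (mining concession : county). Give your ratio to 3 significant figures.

0.577

Since Mercator area scale is 1/cos²φ, the true area equals the apparent area multiplied by cos²φ.
True area of mining concession: 120000 × cos²(70.9°) = 120000 × 0.1071 = 12850 km².
True area of county: 41200 × cos²(42.7°) = 41200 × 0.5401 = 22250 km².
Ratio = 12850 / 22250 ≈ 0.577.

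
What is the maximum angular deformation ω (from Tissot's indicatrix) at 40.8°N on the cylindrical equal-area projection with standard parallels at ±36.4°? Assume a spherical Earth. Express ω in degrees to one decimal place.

7.0°

A cylindrical equal-area projection with standard parallel φ₀ has meridian scale h = cos φ / cos φ₀ and parallel scale k = cos φ₀ / cos φ (so areas are preserved, h·k = 1).
At 40.8°: h = 0.9405, k = 1.063; principal scales a = 1.063, b = 0.9405.
sin(ω/2) = (a − b)/(a + b) = 0.1228/2.004 = 0.06128, so ω = 2 arcsin(0.06128) ≈ 7.0°.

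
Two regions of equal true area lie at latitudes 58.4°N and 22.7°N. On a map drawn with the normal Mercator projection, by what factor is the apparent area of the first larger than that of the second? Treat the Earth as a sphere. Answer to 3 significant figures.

On Mercator, area is exaggerated by sec²φ = 1/cos²φ.
At 58.4°: sec²(58.4°) = 1/0.5240² = 3.642.
At 22.7°: sec²(22.7°) = 1/0.9225² = 1.175.
Ratio = 3.642/1.175 = cos²(22.7°)/cos²(58.4°) ≈ 3.10.

3.10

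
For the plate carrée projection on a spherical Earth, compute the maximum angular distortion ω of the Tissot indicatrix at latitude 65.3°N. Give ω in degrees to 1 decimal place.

In the plate carrée (x = Rλ, y = Rφ), meridians are true-scale (h = 1) and parallels are stretched by k = sec φ.
At 65.3°: h = 1.000, k = 2.393; principal scales a = 2.393, b = 1.000.
sin(ω/2) = (a − b)/(a + b) = 1.393/3.393 = 0.4106, so ω = 2 arcsin(0.4106) ≈ 48.5°.

48.5°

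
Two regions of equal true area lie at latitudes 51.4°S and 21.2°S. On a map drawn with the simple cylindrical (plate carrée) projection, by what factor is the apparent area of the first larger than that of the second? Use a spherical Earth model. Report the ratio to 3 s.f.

In the plate carrée (x = Rλ, y = Rφ), meridians are true-scale (h = 1) and parallels are stretched by k = sec φ.
Areal scale at 51.4°: h·k = 1.000 × 1.603 = 1.603.
Areal scale at 21.2°: h·k = 1.000 × 1.073 = 1.073.
Ratio = 1.603/1.073 ≈ 1.49.

1.49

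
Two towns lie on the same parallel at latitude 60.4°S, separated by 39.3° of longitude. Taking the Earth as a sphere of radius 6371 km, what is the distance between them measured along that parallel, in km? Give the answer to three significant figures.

Arc length along a parallel = R cos φ · Δλ (with Δλ in radians).
= 6371 × cos 60.4° × (39.3° × π/180) = 6371 × 0.4939 × 0.6859 ≈ 2160 km.

2160 km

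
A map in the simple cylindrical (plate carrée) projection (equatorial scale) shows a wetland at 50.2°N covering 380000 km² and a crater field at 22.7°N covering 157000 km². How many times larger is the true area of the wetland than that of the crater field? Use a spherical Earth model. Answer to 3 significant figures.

1.68

On the plate carrée, areal scale = h·k = 1 × sec φ, so true area = apparent × cos φ.
True area of wetland: 380000 × cos(50.2°) = 380000 × 0.6401 = 243200 km².
True area of crater field: 157000 × cos(22.7°) = 157000 × 0.9225 = 144800 km².
Ratio = 243200 / 144800 ≈ 1.68.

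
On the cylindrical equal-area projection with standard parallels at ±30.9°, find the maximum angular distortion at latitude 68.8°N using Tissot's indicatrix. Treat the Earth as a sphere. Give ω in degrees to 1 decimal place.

88.6°

A cylindrical equal-area projection with standard parallel φ₀ has meridian scale h = cos φ / cos φ₀ and parallel scale k = cos φ₀ / cos φ (so areas are preserved, h·k = 1).
At 68.8°: h = 0.4214, k = 2.373; principal scales a = 2.373, b = 0.4214.
sin(ω/2) = (a − b)/(a + b) = 1.951/2.794 = 0.6984, so ω = 2 arcsin(0.6984) ≈ 88.6°.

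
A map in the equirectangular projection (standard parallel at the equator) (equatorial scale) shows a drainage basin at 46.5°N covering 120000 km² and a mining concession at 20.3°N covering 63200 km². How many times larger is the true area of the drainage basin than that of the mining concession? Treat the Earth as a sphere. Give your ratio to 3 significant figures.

1.39

On the plate carrée, areal scale = h·k = 1 × sec φ, so true area = apparent × cos φ.
True area of drainage basin: 120000 × cos(46.5°) = 120000 × 0.6884 = 82600 km².
True area of mining concession: 63200 × cos(20.3°) = 63200 × 0.9379 = 59270 km².
Ratio = 82600 / 59270 ≈ 1.39.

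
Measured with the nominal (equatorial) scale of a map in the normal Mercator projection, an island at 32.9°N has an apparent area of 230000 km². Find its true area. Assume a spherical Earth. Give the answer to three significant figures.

162000 km²

For Mercator, h = k = sec φ (a conformal cylindrical projection has a single point scale, 1/cos φ).
Areal scale = k² = sec²φ = 1/cos²(32.9°) = 1/0.8396² = 1.419.
True area = apparent / (areal scale) = 230000 / 1.419 ≈ 162000 km².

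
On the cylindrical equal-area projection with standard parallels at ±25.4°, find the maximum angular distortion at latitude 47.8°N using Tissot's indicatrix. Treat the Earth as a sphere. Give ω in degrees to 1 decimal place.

For cylindrical equal-area with standard parallel φ₀, h = cos φ / cos φ₀ and k = cos φ₀ / cos φ, so h·k = 1.
At 47.8°: h = 0.7436, k = 1.345; principal scales a = 1.345, b = 0.7436.
sin(ω/2) = (a − b)/(a + b) = 0.6012/2.088 = 0.2879, so ω = 2 arcsin(0.2879) ≈ 33.5°.

33.5°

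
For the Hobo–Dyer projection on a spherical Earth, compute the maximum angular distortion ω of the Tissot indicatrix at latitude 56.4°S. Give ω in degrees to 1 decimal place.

40.4°

The Hobo–Dyer projection is cylindrical equal-area with φ₀ = 37.5°. For cylindrical equal-area with standard parallel φ₀, h = cos φ / cos φ₀ and k = cos φ₀ / cos φ, so h·k = 1.
At 56.4°: h = 0.6975, k = 1.434; principal scales a = 1.434, b = 0.6975.
sin(ω/2) = (a − b)/(a + b) = 0.7361/2.131 = 0.3454, so ω = 2 arcsin(0.3454) ≈ 40.4°.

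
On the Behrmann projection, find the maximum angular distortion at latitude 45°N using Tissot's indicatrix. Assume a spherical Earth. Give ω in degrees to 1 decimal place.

Behrmann is a cylindrical equal-area projection with standard parallels at ±30°. Cylindrical equal-area (φ₀ = 30°): h = cos φ / cos 30° along meridians, k = cos 30° / cos φ along parallels; h·k = 1.
At 45°: h = 0.8165, k = 1.225; principal scales a = 1.225, b = 0.8165.
sin(ω/2) = (a − b)/(a + b) = 0.4082/2.041 = 0.2000, so ω = 2 arcsin(0.2000) ≈ 23.1°.

23.1°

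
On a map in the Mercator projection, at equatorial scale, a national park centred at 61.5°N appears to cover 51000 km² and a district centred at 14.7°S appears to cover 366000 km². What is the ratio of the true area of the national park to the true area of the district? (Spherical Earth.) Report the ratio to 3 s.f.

0.0339

Mercator's areal exaggeration is sec²φ; hence true area = (apparent area) · cos²φ.
True area of national park: 51000 × cos²(61.5°) = 51000 × 0.2277 = 11610 km².
True area of district: 366000 × cos²(14.7°) = 366000 × 0.9356 = 342400 km².
Ratio = 11610 / 342400 ≈ 0.0339.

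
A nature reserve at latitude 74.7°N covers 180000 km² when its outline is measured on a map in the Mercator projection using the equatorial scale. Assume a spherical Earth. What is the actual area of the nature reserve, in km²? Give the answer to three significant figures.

12500 km²

For Mercator, h = k = sec φ (a conformal cylindrical projection has a single point scale, 1/cos φ).
Areal scale = k² = sec²φ = 1/cos²(74.7°) = 1/0.2639² = 14.36.
True area = apparent / (areal scale) = 180000 / 14.36 ≈ 12500 km².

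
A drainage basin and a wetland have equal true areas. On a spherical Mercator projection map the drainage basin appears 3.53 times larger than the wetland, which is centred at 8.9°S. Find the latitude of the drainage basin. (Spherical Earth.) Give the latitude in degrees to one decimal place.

58.3°

Mercator areal scale is sec²φ, so apparent-area ratio = sec²φ₁ / sec²φ₂ = cos²φ₂ / cos²φ₁.
cos²φ₂ / cos²φ₁ = 3.53  ⇒  cos φ₁ = cos 8.9° / √3.53 = 0.9880/1.879 = 0.5258.
φ₁ = arccos(0.5258) ≈ 58.3°.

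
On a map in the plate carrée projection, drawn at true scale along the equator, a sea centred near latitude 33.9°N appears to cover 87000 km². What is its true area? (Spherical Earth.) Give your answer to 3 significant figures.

72200 km²

For the equirectangular projection with φ₀ = 0 (plate carrée), h = 1 along meridians and k = sec φ along parallels.
Areal scale = h·k = 1 × sec φ; at 33.9°, h = 1.000, k = 1.205, so h·k = 1.205.
True area = apparent / (areal scale) = 87000 / 1.205 ≈ 72200 km².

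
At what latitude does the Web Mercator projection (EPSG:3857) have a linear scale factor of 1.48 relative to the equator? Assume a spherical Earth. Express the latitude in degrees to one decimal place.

Mercator scale is k = sec φ = 1/cos φ.
1/cos φ = 1.48  ⇒  cos φ = 0.6757  ⇒  φ = arccos(0.6757) ≈ 47.5°.

47.5°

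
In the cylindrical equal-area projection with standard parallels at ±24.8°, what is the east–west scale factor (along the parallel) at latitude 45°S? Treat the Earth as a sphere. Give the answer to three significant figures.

For cylindrical equal-area with standard parallel φ₀, h = cos φ / cos φ₀ and k = cos φ₀ / cos φ, so h·k = 1.
k = cos 24.8° / cos 45° = 0.9078/0.7071 = 1.284.

1.28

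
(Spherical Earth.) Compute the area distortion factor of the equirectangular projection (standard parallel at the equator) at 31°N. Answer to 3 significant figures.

1.17

In the plate carrée (x = Rλ, y = Rφ), meridians are true-scale (h = 1) and parallels are stretched by k = sec φ.
Areal scale = h·k = 1 × sec φ; at 31°, h = 1.000, k = 1.167, so h·k = 1.167.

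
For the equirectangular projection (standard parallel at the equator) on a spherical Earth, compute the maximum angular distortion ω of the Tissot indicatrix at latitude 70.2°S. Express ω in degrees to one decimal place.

59.2°

In the plate carrée (x = Rλ, y = Rφ), meridians are true-scale (h = 1) and parallels are stretched by k = sec φ.
At 70.2°: h = 1.000, k = 2.952; principal scales a = 2.952, b = 1.000.
sin(ω/2) = (a − b)/(a + b) = 1.952/3.952 = 0.4939, so ω = 2 arcsin(0.4939) ≈ 59.2°.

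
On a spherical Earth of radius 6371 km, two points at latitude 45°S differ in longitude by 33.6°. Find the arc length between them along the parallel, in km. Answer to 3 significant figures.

2640 km

Arc length along a parallel = R cos φ · Δλ (with Δλ in radians).
= 6371 × cos 45° × (33.6° × π/180) = 6371 × 0.7071 × 0.5864 ≈ 2640 km.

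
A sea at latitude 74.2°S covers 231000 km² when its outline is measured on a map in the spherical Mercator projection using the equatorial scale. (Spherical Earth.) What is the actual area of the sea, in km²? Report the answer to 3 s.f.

17100 km²

For Mercator, h = k = sec φ (a conformal cylindrical projection has a single point scale, 1/cos φ).
Areal scale = k² = sec²φ = 1/cos²(74.2°) = 1/0.2723² = 13.49.
True area = apparent / (areal scale) = 231000 / 13.49 ≈ 17100 km².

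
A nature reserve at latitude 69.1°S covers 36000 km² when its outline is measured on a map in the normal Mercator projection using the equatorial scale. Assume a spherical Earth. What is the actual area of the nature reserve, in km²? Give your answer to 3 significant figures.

4580 km²

For Mercator, h = k = sec φ (a conformal cylindrical projection has a single point scale, 1/cos φ).
Areal scale = k² = sec²φ = 1/cos²(69.1°) = 1/0.3567² = 7.858.
True area = apparent / (areal scale) = 36000 / 7.858 ≈ 4580 km².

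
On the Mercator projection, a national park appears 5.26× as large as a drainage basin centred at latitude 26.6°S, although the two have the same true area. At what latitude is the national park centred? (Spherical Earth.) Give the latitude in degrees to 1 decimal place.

67.1°

On Mercator, (apparent₁)/(apparent₂) = sec²φ₁ / sec²φ₂ when true areas are equal.
cos²φ₂ / cos²φ₁ = 5.26  ⇒  cos φ₁ = cos 26.6° / √5.26 = 0.8942/2.293 = 0.3899.
φ₁ = arccos(0.3899) ≈ 67.1°.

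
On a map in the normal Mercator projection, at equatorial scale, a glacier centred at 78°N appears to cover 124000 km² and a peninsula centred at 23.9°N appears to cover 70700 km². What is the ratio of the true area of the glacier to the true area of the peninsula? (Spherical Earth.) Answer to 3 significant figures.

Mercator's areal exaggeration is sec²φ; hence true area = (apparent area) · cos²φ.
True area of glacier: 124000 × cos²(78°) = 124000 × 0.04323 = 5360 km².
True area of peninsula: 70700 × cos²(23.9°) = 70700 × 0.8359 = 59100 km².
Ratio = 5360 / 59100 ≈ 0.0907.

0.0907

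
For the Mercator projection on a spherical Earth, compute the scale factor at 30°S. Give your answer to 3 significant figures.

1.15

The Mercator projection is conformal; its linear scale factor is the same in every direction and equals sec φ = 1/cos φ.
k = 1/cos 30° = 1/0.8660 = 1.155.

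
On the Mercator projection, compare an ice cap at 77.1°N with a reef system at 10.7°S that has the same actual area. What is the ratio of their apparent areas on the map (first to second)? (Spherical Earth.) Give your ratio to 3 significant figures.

Mercator areal scale is sec²φ.
At 77.1°: sec²(77.1°) = 1/0.2233² = 20.06.
At 10.7°: sec²(10.7°) = 1/0.9826² = 1.036.
Ratio = 20.06/1.036 = cos²(10.7°)/cos²(77.1°) ≈ 19.4.

19.4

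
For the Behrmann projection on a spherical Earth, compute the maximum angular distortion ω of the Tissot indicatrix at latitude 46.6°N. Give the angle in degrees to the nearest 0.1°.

26.3°

Behrmann is a cylindrical equal-area projection with standard parallels at ±30°. For cylindrical equal-area with standard parallel φ₀, h = cos φ / cos φ₀ and k = cos φ₀ / cos φ, so h·k = 1.
At 46.6°: h = 0.7934, k = 1.260; principal scales a = 1.260, b = 0.7934.
sin(ω/2) = (a − b)/(a + b) = 0.4670/2.054 = 0.2274, so ω = 2 arcsin(0.2274) ≈ 26.3°.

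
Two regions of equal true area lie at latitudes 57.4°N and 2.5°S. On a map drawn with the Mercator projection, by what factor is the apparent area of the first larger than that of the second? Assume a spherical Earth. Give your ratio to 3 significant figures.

Mercator areal scale is sec²φ.
At 57.4°: sec²(57.4°) = 1/0.5388² = 3.445.
At 2.5°: sec²(2.5°) = 1/0.9990² = 1.002.
Ratio = 3.445/1.002 = cos²(2.5°)/cos²(57.4°) ≈ 3.44.

3.44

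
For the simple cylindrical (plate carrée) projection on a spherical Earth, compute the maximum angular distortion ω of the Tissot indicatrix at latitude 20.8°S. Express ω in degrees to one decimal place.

For the equirectangular projection with φ₀ = 0 (plate carrée), h = 1 along meridians and k = sec φ along parallels.
At 20.8°: h = 1.000, k = 1.070; principal scales a = 1.070, b = 1.000.
sin(ω/2) = (a − b)/(a + b) = 0.06972/2.070 = 0.03368, so ω = 2 arcsin(0.03368) ≈ 3.9°.

3.9°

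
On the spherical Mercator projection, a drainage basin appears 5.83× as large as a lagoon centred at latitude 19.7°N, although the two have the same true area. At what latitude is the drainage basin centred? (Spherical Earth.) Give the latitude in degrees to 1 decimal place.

67.1°

On Mercator, (apparent₁)/(apparent₂) = sec²φ₁ / sec²φ₂ when true areas are equal.
cos²φ₂ / cos²φ₁ = 5.83  ⇒  cos φ₁ = cos 19.7° / √5.83 = 0.9415/2.415 = 0.3899.
φ₁ = arccos(0.3899) ≈ 67.1°.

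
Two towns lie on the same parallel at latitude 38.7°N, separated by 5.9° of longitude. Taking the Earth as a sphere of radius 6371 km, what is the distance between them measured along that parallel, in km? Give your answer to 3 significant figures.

512 km

Arc length along a parallel = R cos φ · Δλ (with Δλ in radians).
= 6371 × cos 38.7° × (5.9° × π/180) = 6371 × 0.7804 × 0.1030 ≈ 512 km.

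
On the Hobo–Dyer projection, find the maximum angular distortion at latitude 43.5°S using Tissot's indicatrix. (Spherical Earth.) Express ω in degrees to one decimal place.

The Hobo–Dyer projection is cylindrical equal-area with φ₀ = 37.5°. For cylindrical equal-area with standard parallel φ₀, h = cos φ / cos φ₀ and k = cos φ₀ / cos φ, so h·k = 1.
At 43.5°: h = 0.9143, k = 1.094; principal scales a = 1.094, b = 0.9143.
sin(ω/2) = (a − b)/(a + b) = 0.1794/2.008 = 0.08934, so ω = 2 arcsin(0.08934) ≈ 10.3°.

10.3°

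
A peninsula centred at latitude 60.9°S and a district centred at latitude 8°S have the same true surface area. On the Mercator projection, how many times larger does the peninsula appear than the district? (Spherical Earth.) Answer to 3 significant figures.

On Mercator, area is exaggerated by sec²φ = 1/cos²φ.
At 60.9°: sec²(60.9°) = 1/0.4863² = 4.228.
At 8°: sec²(8°) = 1/0.9903² = 1.020.
Ratio = 4.228/1.020 = cos²(8°)/cos²(60.9°) ≈ 4.15.

4.15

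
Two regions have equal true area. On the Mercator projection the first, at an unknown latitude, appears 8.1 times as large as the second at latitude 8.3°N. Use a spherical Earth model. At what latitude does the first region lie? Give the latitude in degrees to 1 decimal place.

Mercator areal scale is sec²φ, so apparent-area ratio = sec²φ₁ / sec²φ₂ = cos²φ₂ / cos²φ₁.
cos²φ₂ / cos²φ₁ = 8.1  ⇒  cos φ₁ = cos 8.3° / √8.1 = 0.9895/2.846 = 0.3477.
φ₁ = arccos(0.3477) ≈ 69.7°.

69.7°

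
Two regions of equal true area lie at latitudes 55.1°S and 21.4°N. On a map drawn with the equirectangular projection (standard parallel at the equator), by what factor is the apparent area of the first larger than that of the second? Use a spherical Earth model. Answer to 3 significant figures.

For the equirectangular projection with φ₀ = 0 (plate carrée), h = 1 along meridians and k = sec φ along parallels.
Areal scale at 55.1°: h·k = 1.000 × 1.748 = 1.748.
Areal scale at 21.4°: h·k = 1.000 × 1.074 = 1.074.
Ratio = 1.748/1.074 ≈ 1.63.

1.63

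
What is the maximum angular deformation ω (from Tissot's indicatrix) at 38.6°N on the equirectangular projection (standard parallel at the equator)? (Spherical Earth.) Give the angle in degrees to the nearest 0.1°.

14.1°

Plate carrée maps x = Rλ, y = Rφ. The meridian scale is h = 1 and the parallel scale is k = 1/cos φ = sec φ.
At 38.6°: h = 1.000, k = 1.280; principal scales a = 1.280, b = 1.000.
sin(ω/2) = (a − b)/(a + b) = 0.2796/2.280 = 0.1226, so ω = 2 arcsin(0.1226) ≈ 14.1°.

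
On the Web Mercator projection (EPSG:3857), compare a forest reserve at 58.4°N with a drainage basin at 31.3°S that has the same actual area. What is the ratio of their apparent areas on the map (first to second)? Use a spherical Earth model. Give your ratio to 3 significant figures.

Mercator areal scale is sec²φ.
At 58.4°: sec²(58.4°) = 1/0.5240² = 3.642.
At 31.3°: sec²(31.3°) = 1/0.8545² = 1.370.
Ratio = 3.642/1.370 = cos²(31.3°)/cos²(58.4°) ≈ 2.66.

2.66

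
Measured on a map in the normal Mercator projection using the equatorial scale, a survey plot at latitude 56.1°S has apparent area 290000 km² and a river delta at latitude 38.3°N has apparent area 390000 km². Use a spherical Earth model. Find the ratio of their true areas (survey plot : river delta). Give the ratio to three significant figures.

Mercator's areal exaggeration is sec²φ; hence true area = (apparent area) · cos²φ.
True area of survey plot: 290000 × cos²(56.1°) = 290000 × 0.3111 = 90210 km².
True area of river delta: 390000 × cos²(38.3°) = 390000 × 0.6159 = 240200 km².
Ratio = 90210 / 240200 ≈ 0.376.

0.376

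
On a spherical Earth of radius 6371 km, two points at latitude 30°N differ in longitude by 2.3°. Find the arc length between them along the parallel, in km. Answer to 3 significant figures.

221 km

Arc length along a parallel = R cos φ · Δλ (with Δλ in radians).
= 6371 × cos 30° × (2.3° × π/180) = 6371 × 0.8660 × 0.04014 ≈ 221 km.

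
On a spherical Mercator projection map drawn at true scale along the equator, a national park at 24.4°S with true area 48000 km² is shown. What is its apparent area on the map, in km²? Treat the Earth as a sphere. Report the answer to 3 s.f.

For Mercator, h = k = sec φ (a conformal cylindrical projection has a single point scale, 1/cos φ).
Areal scale = k² = sec²φ = 1/cos²(24.4°) = 1/0.9107² = 1.206.
Apparent area = 48000 × 1.206 ≈ 57900 km².

57900 km²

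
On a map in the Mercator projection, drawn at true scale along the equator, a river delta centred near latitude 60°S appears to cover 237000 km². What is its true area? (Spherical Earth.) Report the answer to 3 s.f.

Mercator is conformal, so the point scale is isotropic: h = k = sec φ = 1/cos φ.
Areal scale = k² = sec²φ = 1/cos²(60°) = 1/0.5000² = 4.000.
True area = apparent / (areal scale) = 237000 / 4.000 ≈ 59300 km².

59300 km²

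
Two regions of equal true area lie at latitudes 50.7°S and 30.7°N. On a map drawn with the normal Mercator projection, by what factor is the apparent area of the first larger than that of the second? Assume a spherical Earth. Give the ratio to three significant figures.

On Mercator, area is exaggerated by sec²φ = 1/cos²φ.
At 50.7°: sec²(50.7°) = 1/0.6334² = 2.493.
At 30.7°: sec²(30.7°) = 1/0.8599² = 1.353.
Ratio = 2.493/1.353 = cos²(30.7°)/cos²(50.7°) ≈ 1.84.

1.84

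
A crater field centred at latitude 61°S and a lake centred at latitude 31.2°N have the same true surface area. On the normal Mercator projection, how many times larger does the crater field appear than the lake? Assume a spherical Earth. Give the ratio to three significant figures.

3.11

Mercator is conformal with k = sec φ, so areal scale = k² = sec²φ.
At 61°: sec²(61°) = 1/0.4848² = 4.255.
At 31.2°: sec²(31.2°) = 1/0.8554² = 1.367.
Ratio = 4.255/1.367 = cos²(31.2°)/cos²(61°) ≈ 3.11.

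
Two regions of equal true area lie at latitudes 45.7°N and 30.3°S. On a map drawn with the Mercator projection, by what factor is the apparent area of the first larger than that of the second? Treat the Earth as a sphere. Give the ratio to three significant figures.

On Mercator, area is exaggerated by sec²φ = 1/cos²φ.
At 45.7°: sec²(45.7°) = 1/0.6984² = 2.050.
At 30.3°: sec²(30.3°) = 1/0.8634² = 1.341.
Ratio = 2.050/1.341 = cos²(30.3°)/cos²(45.7°) ≈ 1.53.

1.53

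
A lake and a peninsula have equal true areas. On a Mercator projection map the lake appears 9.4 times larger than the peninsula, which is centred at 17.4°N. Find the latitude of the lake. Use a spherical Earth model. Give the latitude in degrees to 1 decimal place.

71.9°

Mercator areal scale is sec²φ, so apparent-area ratio = sec²φ₁ / sec²φ₂ = cos²φ₂ / cos²φ₁.
cos²φ₂ / cos²φ₁ = 9.4  ⇒  cos φ₁ = cos 17.4° / √9.4 = 0.9542/3.066 = 0.3112.
φ₁ = arccos(0.3112) ≈ 71.9°.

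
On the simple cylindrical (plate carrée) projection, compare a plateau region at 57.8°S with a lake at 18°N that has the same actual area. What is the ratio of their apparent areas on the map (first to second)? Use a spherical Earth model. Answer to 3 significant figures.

For the equirectangular projection with φ₀ = 0 (plate carrée), h = 1 along meridians and k = sec φ along parallels.
Areal scale at 57.8°: h·k = 1.000 × 1.877 = 1.877.
Areal scale at 18°: h·k = 1.000 × 1.051 = 1.051.
Ratio = 1.877/1.051 ≈ 1.78.

1.78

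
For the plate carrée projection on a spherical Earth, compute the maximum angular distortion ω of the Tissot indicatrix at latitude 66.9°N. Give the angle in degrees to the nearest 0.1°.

51.8°

Plate carrée maps x = Rλ, y = Rφ. The meridian scale is h = 1 and the parallel scale is k = 1/cos φ = sec φ.
At 66.9°: h = 1.000, k = 2.549; principal scales a = 2.549, b = 1.000.
sin(ω/2) = (a − b)/(a + b) = 1.549/3.549 = 0.4364, so ω = 2 arcsin(0.4364) ≈ 51.8°.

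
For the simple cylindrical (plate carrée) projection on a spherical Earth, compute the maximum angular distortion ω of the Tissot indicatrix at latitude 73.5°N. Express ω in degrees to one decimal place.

67.8°

For the equirectangular projection with φ₀ = 0 (plate carrée), h = 1 along meridians and k = sec φ along parallels.
At 73.5°: h = 1.000, k = 3.521; principal scales a = 3.521, b = 1.000.
sin(ω/2) = (a − b)/(a + b) = 2.521/4.521 = 0.5576, so ω = 2 arcsin(0.5576) ≈ 67.8°.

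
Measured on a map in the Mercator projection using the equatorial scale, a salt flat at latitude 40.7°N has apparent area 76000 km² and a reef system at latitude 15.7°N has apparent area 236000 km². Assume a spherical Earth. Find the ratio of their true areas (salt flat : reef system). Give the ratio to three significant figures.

Since Mercator area scale is 1/cos²φ, the true area equals the apparent area multiplied by cos²φ.
True area of salt flat: 76000 × cos²(40.7°) = 76000 × 0.5748 = 43680 km².
True area of reef system: 236000 × cos²(15.7°) = 236000 × 0.9268 = 218700 km².
Ratio = 43680 / 218700 ≈ 0.200.

0.200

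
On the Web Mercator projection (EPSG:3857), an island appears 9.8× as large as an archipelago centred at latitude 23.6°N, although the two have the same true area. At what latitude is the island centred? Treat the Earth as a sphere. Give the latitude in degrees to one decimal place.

Mercator areal scale is sec²φ, so apparent-area ratio = sec²φ₁ / sec²φ₂ = cos²φ₂ / cos²φ₁.
cos²φ₂ / cos²φ₁ = 9.8  ⇒  cos φ₁ = cos 23.6° / √9.8 = 0.9164/3.130 = 0.2927.
φ₁ = arccos(0.2927) ≈ 73.0°.

73.0°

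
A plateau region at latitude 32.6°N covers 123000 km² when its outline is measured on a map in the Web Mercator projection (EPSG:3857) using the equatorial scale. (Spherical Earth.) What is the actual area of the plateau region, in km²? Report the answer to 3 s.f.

87300 km²

The Mercator projection is conformal; its linear scale factor is the same in every direction and equals sec φ = 1/cos φ.
Areal scale = k² = sec²φ = 1/cos²(32.6°) = 1/0.8425² = 1.409.
True area = apparent / (areal scale) = 123000 / 1.409 ≈ 87300 km².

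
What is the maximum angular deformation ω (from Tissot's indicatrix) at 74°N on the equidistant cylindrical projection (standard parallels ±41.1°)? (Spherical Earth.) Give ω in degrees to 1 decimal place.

55.3°

In the equirectangular projection with standard parallel φ₀ = 41.1° (x = Rλ cos φ₀, y = Rφ), meridians are true-scale (h = 1) and the parallel scale is k = cos φ₀ / cos φ.
At 74°: h = 1.000, k = 2.734; principal scales a = 2.734, b = 1.000.
sin(ω/2) = (a − b)/(a + b) = 1.734/3.734 = 0.4644, so ω = 2 arcsin(0.4644) ≈ 55.3°.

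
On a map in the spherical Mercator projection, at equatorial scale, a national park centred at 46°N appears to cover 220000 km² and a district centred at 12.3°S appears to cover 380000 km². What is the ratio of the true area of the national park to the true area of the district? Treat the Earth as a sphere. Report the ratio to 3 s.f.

On Mercator the areal scale is sec²φ, so true area = apparent × cos²φ.
True area of national park: 220000 × cos²(46°) = 220000 × 0.4826 = 106200 km².
True area of district: 380000 × cos²(12.3°) = 380000 × 0.9546 = 362800 km².
Ratio = 106200 / 362800 ≈ 0.293.

0.293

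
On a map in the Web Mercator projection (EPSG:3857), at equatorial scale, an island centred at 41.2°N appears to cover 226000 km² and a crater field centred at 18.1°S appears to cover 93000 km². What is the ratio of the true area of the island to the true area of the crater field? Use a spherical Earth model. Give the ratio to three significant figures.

On Mercator the areal scale is sec²φ, so true area = apparent × cos²φ.
True area of island: 226000 × cos²(41.2°) = 226000 × 0.5661 = 127900 km².
True area of crater field: 93000 × cos²(18.1°) = 93000 × 0.9035 = 84020 km².
Ratio = 127900 / 84020 ≈ 1.52.

1.52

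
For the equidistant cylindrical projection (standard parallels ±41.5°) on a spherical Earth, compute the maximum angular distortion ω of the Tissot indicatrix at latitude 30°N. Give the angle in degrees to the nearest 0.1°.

8.3°

The equidistant cylindrical projection with φ₀ = 41.5° has h = 1 (meridians true) and k = cos φ₀ / cos φ along parallels.
At 30°: h = 1.000, k = 0.8648; principal scales a = 1.000, b = 0.8648.
sin(ω/2) = (a − b)/(a + b) = 0.1352/1.865 = 0.07249, so ω = 2 arcsin(0.07249) ≈ 8.3°.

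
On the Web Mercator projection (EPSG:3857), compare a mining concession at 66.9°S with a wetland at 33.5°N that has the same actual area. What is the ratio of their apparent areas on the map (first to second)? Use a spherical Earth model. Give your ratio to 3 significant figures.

On Mercator, area is exaggerated by sec²φ = 1/cos²φ.
At 66.9°: sec²(66.9°) = 1/0.3923² = 6.497.
At 33.5°: sec²(33.5°) = 1/0.8339² = 1.438.
Ratio = 6.497/1.438 = cos²(33.5°)/cos²(66.9°) ≈ 4.52.

4.52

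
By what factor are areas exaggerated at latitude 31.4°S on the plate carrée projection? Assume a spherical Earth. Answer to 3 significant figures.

For the equirectangular projection with φ₀ = 0 (plate carrée), h = 1 along meridians and k = sec φ along parallels.
Areal scale = h·k = 1 × sec φ; at 31.4°, h = 1.000, k = 1.172, so h·k = 1.172.

1.17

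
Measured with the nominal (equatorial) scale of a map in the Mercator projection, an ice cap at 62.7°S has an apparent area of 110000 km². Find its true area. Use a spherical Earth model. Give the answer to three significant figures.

23100 km²

Mercator is conformal, so the point scale is isotropic: h = k = sec φ = 1/cos φ.
Areal scale = k² = sec²φ = 1/cos²(62.7°) = 1/0.4586² = 4.754.
True area = apparent / (areal scale) = 110000 / 4.754 ≈ 23100 km².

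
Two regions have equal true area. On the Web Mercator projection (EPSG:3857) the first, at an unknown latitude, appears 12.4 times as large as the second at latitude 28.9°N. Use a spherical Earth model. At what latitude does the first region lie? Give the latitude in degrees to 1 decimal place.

On Mercator, (apparent₁)/(apparent₂) = sec²φ₁ / sec²φ₂ when true areas are equal.
cos²φ₂ / cos²φ₁ = 12.4  ⇒  cos φ₁ = cos 28.9° / √12.4 = 0.8755/3.521 = 0.2486.
φ₁ = arccos(0.2486) ≈ 75.6°.

75.6°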